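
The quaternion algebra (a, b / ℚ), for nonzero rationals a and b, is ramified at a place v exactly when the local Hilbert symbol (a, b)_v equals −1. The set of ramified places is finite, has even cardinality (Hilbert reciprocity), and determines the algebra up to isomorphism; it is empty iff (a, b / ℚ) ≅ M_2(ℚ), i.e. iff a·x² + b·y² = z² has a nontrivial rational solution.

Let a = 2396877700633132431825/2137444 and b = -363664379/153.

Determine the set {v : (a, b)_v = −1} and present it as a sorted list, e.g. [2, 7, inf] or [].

[3, 13]

Mod squares: a ≡ 33, b ≡ -7351123. Check v ∈ {∞, 2, 3, 5, 11, 13, 17, 19, 29, 31, 37, 43}.
v=43: a=43^-2·(≡30), b=43^0·(≡32) mod 43; (30|43)=-1, (32|43)=-1; (−1)^{-2·0·21}·(-1)^0·(-1)^-2 = +1.
v=3: a=3^3·(≡2), b=3^-2·(≡2) mod 3; (2|3)=-1, (2|3)=-1; (−1)^{3·-2·1}·(-1)^-2·(-1)^3 = -1.
v=11: a=11^1·(≡5), b=11^0·(≡1) mod 11; (5|11)=+1, (1|11)=+1; (−1)^{1·0·5}·(+1)^0·(+1)^1 = +1.
v=5: a=5^2·(≡2), b=5^0·(≡2) mod 5; (2|5)=-1, (2|5)=-1; (−1)^{2·0·2}·(-1)^0·(-1)^2 = +1.
v=2: v_2(a)=-2, v_2(b)=0; units ≡ 1, 5 (mod 8); ε·ε+αω+βω = 0·0+-2·1+0·0 ≡ 0  ⇒  (a,b)_2 = +1.
v=37: a=37^2·(≡21), b=37^1·(≡27) mod 37; (21|37)=+1, (27|37)=+1; (−1)^{2·1·18}·(+1)^1·(+1)^2 = +1.
v=19: a=19^2·(≡3), b=19^0·(≡10) mod 19; (3|19)=-1, (10|19)=-1; (−1)^{2·0·9}·(-1)^0·(-1)^2 = +1.
v=31: a=31^4·(≡1), b=31^1·(≡29) mod 31; (1|31)=+1, (29|31)=-1; (−1)^{4·1·15}·(+1)^1·(-1)^4 = +1.
v=17: a=17^-2·(≡8), b=17^-1·(≡7) mod 17; (8|17)=+1, (7|17)=-1; (−1)^{-2·-1·8}·(+1)^-1·(-1)^-2 = +1.
v=∞: 33 > 0 and -7351123 < 0  ⇒  (a,b)_∞ = +1.
v=13: a=13^0·(≡11), b=13^1·(≡1) mod 13; (11|13)=-1, (1|13)=+1; (−1)^{0·1·6}·(-1)^1·(+1)^0 = -1.
v=29: a=29^4·(≡28), b=29^3·(≡3) mod 29; (28|29)=+1, (3|29)=-1; (−1)^{4·3·14}·(+1)^3·(-1)^4 = +1.
(33, -7351123 / ℚ) ramifies at {3, 13}: a division algebra.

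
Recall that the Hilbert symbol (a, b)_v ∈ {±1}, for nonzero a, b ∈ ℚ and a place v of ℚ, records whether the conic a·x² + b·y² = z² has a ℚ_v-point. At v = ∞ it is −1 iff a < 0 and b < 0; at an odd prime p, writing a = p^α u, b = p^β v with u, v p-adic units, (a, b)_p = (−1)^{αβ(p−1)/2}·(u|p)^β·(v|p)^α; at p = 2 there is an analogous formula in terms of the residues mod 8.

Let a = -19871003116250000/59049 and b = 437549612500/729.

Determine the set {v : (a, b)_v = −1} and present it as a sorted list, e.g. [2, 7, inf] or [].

[5, 7]

Mod squares: a ≡ -65, b ≡ 5005. Check v ∈ {∞, 2, 3, 5, 7, 11, 13, 17}.
v=13: a=13^1·(≡5), b=13^1·(≡7) mod 13; (5|13)=-1, (7|13)=-1; (−1)^{1·1·6}·(-1)^1·(-1)^1 = +1.
v=5: a=5^7·(≡3), b=5^5·(≡4) mod 5; (3|5)=-1, (4|5)=+1; (−1)^{7·5·2}·(-1)^5·(+1)^7 = -1.
v=∞: -65 < 0 and 5005 > 0  ⇒  (a,b)_∞ = +1.
v=3: a=3^-10·(≡1), b=3^-6·(≡1) mod 3; (1|3)=+1, (1|3)=+1; (−1)^{-10·-6·1}·(+1)^-6·(+1)^-10 = +1.
v=11: a=11^4·(≡5), b=11^3·(≡1) mod 11; (5|11)=+1, (1|11)=+1; (−1)^{4·3·5}·(+1)^3·(+1)^4 = +1.
v=2: v_2(a)=4, v_2(b)=2; units ≡ 7, 5 (mod 8); ε·ε+αω+βω = 1·0+4·1+2·0 ≡ 0  ⇒  (a,b)_2 = +1.
v=17: a=17^4·(≡14), b=17^2·(≡10) mod 17; (14|17)=-1, (10|17)=-1; (−1)^{4·2·8}·(-1)^2·(-1)^4 = +1.
v=7: a=7^0·(≡5), b=7^1·(≡4) mod 7; (5|7)=-1, (4|7)=+1; (−1)^{0·1·3}·(-1)^1·(+1)^0 = -1.
|Ram(-65, 5005)| = 2, even; anisotropic at {5, 7}.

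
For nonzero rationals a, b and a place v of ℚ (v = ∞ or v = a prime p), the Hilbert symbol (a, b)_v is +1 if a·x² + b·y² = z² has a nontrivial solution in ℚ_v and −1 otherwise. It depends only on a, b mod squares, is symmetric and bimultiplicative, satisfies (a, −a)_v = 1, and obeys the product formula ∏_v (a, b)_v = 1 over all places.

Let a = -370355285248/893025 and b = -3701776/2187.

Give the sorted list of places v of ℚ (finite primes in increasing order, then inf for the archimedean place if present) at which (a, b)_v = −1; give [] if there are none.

[3, inf]

Mod squares: a ≡ -37, b ≡ -3. Check v ∈ {∞, 2, 3, 5, 7, 13, 37}.
v=3: a=3^-6·(≡2), b=3^-7·(≡2) mod 3; (2|3)=-1, (2|3)=-1; (−1)^{-6·-7·1}·(-1)^-7·(-1)^-6 = -1.
v=7: a=7^-2·(≡6), b=7^0·(≡2) mod 7; (6|7)=-1, (2|7)=+1; (−1)^{-2·0·3}·(-1)^0·(+1)^-2 = +1.
v=2: v_2(a)=8, v_2(b)=4; units ≡ 3, 5 (mod 8); ε·ε+αω+βω = 1·0+8·1+4·1 ≡ 0  ⇒  (a,b)_2 = +1.
v=13: a=13^4·(≡11), b=13^2·(≡9) mod 13; (11|13)=-1, (9|13)=+1; (−1)^{4·2·6}·(-1)^2·(+1)^4 = +1.
v=37: a=37^3·(≡33), b=37^2·(≡27) mod 37; (33|37)=+1, (27|37)=+1; (−1)^{3·2·18}·(+1)^2·(+1)^3 = +1.
v=5: a=5^-2·(≡2), b=5^0·(≡2) mod 5; (2|5)=-1, (2|5)=-1; (−1)^{-2·0·2}·(-1)^0·(-1)^-2 = +1.
v=∞: -37 < 0 and -3 < 0  ⇒  (a,b)_∞ = -1.
|Ram(-37, -3)| = 2, even; anisotropic at {3, ∞}.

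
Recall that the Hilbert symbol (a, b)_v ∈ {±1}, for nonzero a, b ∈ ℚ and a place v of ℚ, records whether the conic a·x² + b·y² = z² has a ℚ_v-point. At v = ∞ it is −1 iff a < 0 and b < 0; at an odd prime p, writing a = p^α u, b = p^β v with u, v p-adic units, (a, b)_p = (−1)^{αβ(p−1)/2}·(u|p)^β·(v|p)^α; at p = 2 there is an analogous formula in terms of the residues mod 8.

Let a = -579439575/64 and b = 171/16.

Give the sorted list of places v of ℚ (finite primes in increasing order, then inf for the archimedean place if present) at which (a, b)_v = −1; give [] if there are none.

(a, b) ≡ (-286143, 19) mod (ℚ^×)²; places V = {2, 3, 5, 11, 13, 19, 23, 29, ∞}.
(a,b)_5: α=2, u≡3; β=0, v≡1 (mod 5); (3|5)=-1, (1|5)=+1; sign (−1)^0·-1^0·+1^2 = +1.
(a,b)_29: α=1, u≡1; β=0, v≡27 (mod 29); (1|29)=+1, (27|29)=-1; sign (−1)^0·+1^0·-1^1 = -1.
(a,b)_23: α=1, u≡18; β=0, v≡15 (mod 23); (18|23)=+1, (15|23)=-1; sign (−1)^0·+1^0·-1^1 = -1.
(a,b)_3: α=5, u≡1; β=2, v≡1 (mod 3); (1|3)=+1, (1|3)=+1; sign (−1)^0·+1^2·+1^5 = +1.
(a,b)_11: α=1, u≡10; β=0, v≡10 (mod 11); (10|11)=-1, (10|11)=-1; sign (−1)^0·-1^0·-1^1 = -1.
(a,b)_∞: sgn(-286143)=−, sgn(19)=+, so +1.
(a,b)_19: α=0, u≡17; β=1, v≡16 (mod 19); (17|19)=+1, (16|19)=+1; sign (−1)^0·+1^1·+1^0 = +1.
(a,b)_2: α=-6, β=-4; u≡1, v≡3 (mod 8); ε(u)ε(v)=0·1, αω(v)=-6·1, βω(u)=-4·0; sum ≡ 0  ⇒  +1.
(a,b)_13: α=1, u≡7; β=0, v≡5 (mod 13); (7|13)=-1, (5|13)=-1; sign (−1)^0·-1^0·-1^1 = -1.
(-286143, 19 / ℚ) ramifies at {11, 13, 23, 29}: a division algebra.

[11, 13, 23, 29]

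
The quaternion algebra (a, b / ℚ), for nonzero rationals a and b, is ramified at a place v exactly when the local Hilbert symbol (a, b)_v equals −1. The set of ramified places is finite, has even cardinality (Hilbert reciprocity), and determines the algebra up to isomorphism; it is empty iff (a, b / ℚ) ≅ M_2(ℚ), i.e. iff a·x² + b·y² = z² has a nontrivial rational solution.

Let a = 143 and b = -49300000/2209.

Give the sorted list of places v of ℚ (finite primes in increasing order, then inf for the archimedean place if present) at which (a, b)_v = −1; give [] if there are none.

(a, b) ≡ (143, -4930) mod (ℚ^×)²; places V = {2, 5, 11, 13, 17, 29, 47, ∞}.
(a,b)_29: α=0, u≡27; β=1, v≡25 (mod 29); (27|29)=-1, (25|29)=+1; sign (−1)^0·-1^1·+1^0 = -1.
(a,b)_17: α=0, u≡7; β=1, v≡4 (mod 17); (7|17)=-1, (4|17)=+1; sign (−1)^0·-1^1·+1^0 = -1.
(a,b)_11: α=1, u≡2; β=0, v≡1 (mod 11); (2|11)=-1, (1|11)=+1; sign (−1)^0·-1^0·+1^1 = +1.
(a,b)_47: α=0, u≡2; β=-2, v≡39 (mod 47); (2|47)=+1, (39|47)=-1; sign (−1)^0·+1^-2·-1^0 = +1.
(a,b)_13: α=1, u≡11; β=0, v≡9 (mod 13); (11|13)=-1, (9|13)=+1; sign (−1)^0·-1^0·+1^1 = +1.
(a,b)_2: α=0, β=5; u≡7, v≡7 (mod 8); ε(u)ε(v)=1·1, αω(v)=0·0, βω(u)=5·0; sum ≡ 1  ⇒  -1.
(a,b)_∞: sgn(143)=+, sgn(-4930)=−, so +1.
(a,b)_5: α=0, u≡3; β=5, v≡1 (mod 5); (3|5)=-1, (1|5)=+1; sign (−1)^0·-1^5·+1^0 = -1.
(143, -4930 / ℚ) ramifies at {2, 5, 17, 29}: a division algebra.

[2, 5, 17, 29]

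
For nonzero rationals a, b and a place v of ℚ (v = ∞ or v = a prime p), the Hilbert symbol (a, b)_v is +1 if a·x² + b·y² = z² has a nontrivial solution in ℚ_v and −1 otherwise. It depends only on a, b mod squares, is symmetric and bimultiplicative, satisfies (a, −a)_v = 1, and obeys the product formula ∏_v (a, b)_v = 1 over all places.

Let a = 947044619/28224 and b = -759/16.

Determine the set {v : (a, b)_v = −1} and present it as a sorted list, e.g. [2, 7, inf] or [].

(a, b) ≡ (11339, -759) mod (ℚ^×)²; places V = {2, 3, 7, 11, 17, 23, 29, ∞}.
(a,b)_11: α=0, u≡9; β=1, v≡6 (mod 11); (9|11)=+1, (6|11)=-1; sign (−1)^0·+1^1·-1^0 = +1.
(a,b)_∞: sgn(11339)=+, sgn(-759)=−, so +1.
(a,b)_29: α=1, u≡2; β=0, v≡16 (mod 29); (2|29)=-1, (16|29)=+1; sign (−1)^0·-1^0·+1^1 = +1.
(a,b)_2: α=-6, β=-4; u≡3, v≡1 (mod 8); ε(u)ε(v)=1·0, αω(v)=-6·0, βω(u)=-4·1; sum ≡ 0  ⇒  +1.
(a,b)_7: α=-2, u≡5; β=0, v≡2 (mod 7); (5|7)=-1, (2|7)=+1; sign (−1)^0·-1^0·+1^-2 = +1.
(a,b)_23: α=1, u≡19; β=1, v≡8 (mod 23); (19|23)=-1, (8|23)=+1; sign (−1)^1·-1^1·+1^1 = +1.
(a,b)_17: α=5, u≡1; β=0, v≡11 (mod 17); (1|17)=+1, (11|17)=-1; sign (−1)^0·+1^0·-1^5 = -1.
(a,b)_3: α=-2, u≡2; β=1, v≡2 (mod 3); (2|3)=-1, (2|3)=-1; sign (−1)^0·-1^1·-1^-2 = -1.
|Ram(11339, -759)| = 2, even; anisotropic at {3, 17}.

[3, 17]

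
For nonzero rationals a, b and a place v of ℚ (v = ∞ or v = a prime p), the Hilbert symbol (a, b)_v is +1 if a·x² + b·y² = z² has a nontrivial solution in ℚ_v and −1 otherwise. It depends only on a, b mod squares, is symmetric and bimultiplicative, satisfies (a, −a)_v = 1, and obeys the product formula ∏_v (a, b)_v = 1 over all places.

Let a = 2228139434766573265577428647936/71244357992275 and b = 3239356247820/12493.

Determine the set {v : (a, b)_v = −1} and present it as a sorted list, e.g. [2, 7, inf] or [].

[2, 11, 13, 29]

Mod squares: a ≡ 19, b ≡ 20735. Check v ∈ {∞, 2, 3, 5, 7, 11, 13, 19, 29, 31, 37}.
v=31: a=31^-6·(≡10), b=31^-2·(≡26) mod 31; (10|31)=+1, (26|31)=-1; (−1)^{-6·-2·15}·(+1)^-2·(-1)^-6 = +1.
v=2: v_2(a)=20, v_2(b)=2; units ≡ 3, 7 (mod 8); ε·ε+αω+βω = 1·1+20·0+2·1 ≡ 1  ⇒  (a,b)_2 = -1.
v=19: a=19^-1·(≡5), b=19^0·(≡11) mod 19; (5|19)=+1, (11|19)=+1; (−1)^{-1·0·9}·(+1)^0·(+1)^-1 = +1.
v=7: a=7^4·(≡3), b=7^2·(≡2) mod 7; (3|7)=-1, (2|7)=+1; (−1)^{4·2·3}·(-1)^2·(+1)^4 = +1.
v=3: a=3^8·(≡1), b=3^2·(≡2) mod 3; (1|3)=+1, (2|3)=-1; (−1)^{8·2·1}·(+1)^2·(-1)^8 = +1.
v=∞: 19 > 0 and 20735 > 0  ⇒  (a,b)_∞ = +1.
v=11: a=11^2·(≡8), b=11^1·(≡3) mod 11; (8|11)=-1, (3|11)=+1; (−1)^{2·1·5}·(-1)^1·(+1)^2 = -1.
v=13: a=13^-2·(≡2), b=13^-1·(≡9) mod 13; (2|13)=-1, (9|13)=+1; (−1)^{-2·-1·6}·(-1)^-1·(+1)^-2 = -1.
v=5: a=5^-2·(≡1), b=5^1·(≡3) mod 5; (1|5)=+1, (3|5)=-1; (−1)^{-2·1·2}·(+1)^1·(-1)^-2 = +1.
v=37: a=37^4·(≡20), b=37^2·(≡20) mod 37; (20|37)=-1, (20|37)=-1; (−1)^{4·2·18}·(-1)^2·(-1)^4 = +1.
v=29: a=29^6·(≡26), b=29^3·(≡14) mod 29; (26|29)=-1, (14|29)=-1; (−1)^{6·3·14}·(-1)^3·(-1)^6 = -1.
(19, 20735 / ℚ) ramifies at {2, 11, 13, 29}: a division algebra.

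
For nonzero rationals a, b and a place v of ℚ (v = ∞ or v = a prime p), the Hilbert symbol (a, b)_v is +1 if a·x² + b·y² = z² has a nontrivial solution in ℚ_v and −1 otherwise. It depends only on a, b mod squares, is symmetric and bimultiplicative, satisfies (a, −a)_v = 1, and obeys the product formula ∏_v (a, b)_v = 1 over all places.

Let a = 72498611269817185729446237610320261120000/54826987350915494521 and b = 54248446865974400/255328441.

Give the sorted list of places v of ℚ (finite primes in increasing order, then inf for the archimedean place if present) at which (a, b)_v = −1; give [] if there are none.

Mod squares: a ≡ 55862, b ≡ 2402066. Check v ∈ {∞, 2, 3, 5, 7, 13, 17, 19, 29, 31, 43, 53}.
v=53: a=53^3·(≡11), b=53^1·(≡10) mod 53; (11|53)=+1, (10|53)=+1; (−1)^{3·1·26}·(+1)^1·(+1)^3 = +1.
v=2: v_2(a)=15, v_2(b)=7; units ≡ 3, 1 (mod 8); ε·ε+αω+βω = 1·0+15·0+7·1 ≡ 1  ⇒  (a,b)_2 = -1.
v=17: a=17^11·(≡12), b=17^5·(≡12) mod 17; (12|17)=-1, (12|17)=-1; (−1)^{11·5·8}·(-1)^5·(-1)^11 = +1.
v=29: a=29^-10·(≡19), b=29^-4·(≡1) mod 29; (19|29)=-1, (1|29)=+1; (−1)^{-10·-4·14}·(-1)^-4·(+1)^-10 = +1.
v=3: a=3^2·(≡2), b=3^0·(≡2) mod 3; (2|3)=-1, (2|3)=-1; (−1)^{2·0·1}·(-1)^0·(-1)^2 = +1.
v=13: a=13^4·(≡4), b=13^2·(≡9) mod 13; (4|13)=+1, (9|13)=+1; (−1)^{4·2·6}·(+1)^2·(+1)^4 = +1.
v=7: a=7^2·(≡4), b=7^0·(≡1) mod 7; (4|7)=+1, (1|7)=+1; (−1)^{2·0·3}·(+1)^0·(+1)^2 = +1.
v=∞: 55862 > 0 and 2402066 > 0  ⇒  (a,b)_∞ = +1.
v=5: a=5^4·(≡2), b=5^2·(≡1) mod 5; (2|5)=-1, (1|5)=+1; (−1)^{4·2·2}·(-1)^2·(+1)^4 = +1.
v=43: a=43^2·(≡12), b=43^1·(≡29) mod 43; (12|43)=-1, (29|43)=-1; (−1)^{2·1·21}·(-1)^1·(-1)^2 = -1.
v=31: a=31^3·(≡9), b=31^1·(≡22) mod 31; (9|31)=+1, (22|31)=-1; (−1)^{3·1·15}·(+1)^1·(-1)^3 = +1.
v=19: a=19^-4·(≡14), b=19^-2·(≡2) mod 19; (14|19)=-1, (2|19)=-1; (−1)^{-4·-2·9}·(-1)^-2·(-1)^-4 = +1.
(55862, 2402066 / ℚ) ramifies at {2, 43}: a division algebra.

[2, 43]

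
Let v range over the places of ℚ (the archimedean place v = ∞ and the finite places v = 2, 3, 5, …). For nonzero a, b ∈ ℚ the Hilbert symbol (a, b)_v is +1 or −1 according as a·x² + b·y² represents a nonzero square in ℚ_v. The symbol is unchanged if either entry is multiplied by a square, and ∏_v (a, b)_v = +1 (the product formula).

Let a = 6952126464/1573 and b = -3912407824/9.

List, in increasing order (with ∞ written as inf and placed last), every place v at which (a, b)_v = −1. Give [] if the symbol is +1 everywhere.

[13, 31]

Mod squares: a ≡ 18538, b ≡ -481. Check v ∈ {∞, 2, 3, 11, 13, 23, 31, 37}.
v=∞: 18538 > 0 and -481 < 0  ⇒  (a,b)_∞ = +1.
v=23: a=23^3·(≡8), b=23^2·(≡18) mod 23; (8|23)=+1, (18|23)=+1; (−1)^{3·2·11}·(+1)^2·(+1)^3 = +1.
v=31: a=31^1·(≡5), b=31^2·(≡12) mod 31; (5|31)=+1, (12|31)=-1; (−1)^{1·2·15}·(+1)^2·(-1)^1 = -1.
v=11: a=11^-2·(≡4), b=11^0·(≡3) mod 11; (4|11)=+1, (3|11)=+1; (−1)^{-2·0·5}·(+1)^0·(+1)^-2 = +1.
v=2: v_2(a)=11, v_2(b)=4; units ≡ 5, 7 (mod 8); ε·ε+αω+βω = 0·1+11·0+4·1 ≡ 0  ⇒  (a,b)_2 = +1.
v=37: a=37^0·(≡25), b=37^1·(≡24) mod 37; (25|37)=+1, (24|37)=-1; (−1)^{0·1·18}·(+1)^1·(-1)^0 = +1.
v=3: a=3^2·(≡1), b=3^-2·(≡2) mod 3; (1|3)=+1, (2|3)=-1; (−1)^{2·-2·1}·(+1)^-2·(-1)^2 = +1.
v=13: a=13^-1·(≡9), b=13^1·(≡7) mod 13; (9|13)=+1, (7|13)=-1; (−1)^{-1·1·6}·(+1)^1·(-1)^-1 = -1.
(18538, -481 / ℚ) ramifies at {13, 31}: a division algebra.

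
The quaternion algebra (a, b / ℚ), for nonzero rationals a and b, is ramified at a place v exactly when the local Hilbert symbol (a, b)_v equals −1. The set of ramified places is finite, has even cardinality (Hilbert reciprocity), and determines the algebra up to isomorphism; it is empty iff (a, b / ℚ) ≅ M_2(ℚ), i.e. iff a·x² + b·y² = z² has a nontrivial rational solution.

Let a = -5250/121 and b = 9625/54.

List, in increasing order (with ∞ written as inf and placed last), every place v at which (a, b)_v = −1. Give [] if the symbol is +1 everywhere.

[3, 11]

Mod squares: a ≡ -210, b ≡ 2310. Check v ∈ {∞, 2, 3, 5, 7, 11}.
v=3: a=3^1·(≡2), b=3^-3·(≡2) mod 3; (2|3)=-1, (2|3)=-1; (−1)^{1·-3·1}·(-1)^-3·(-1)^1 = -1.
v=∞: -210 < 0 and 2310 > 0  ⇒  (a,b)_∞ = +1.
v=5: a=5^3·(≡3), b=5^3·(≡3) mod 5; (3|5)=-1, (3|5)=-1; (−1)^{3·3·2}·(-1)^3·(-1)^3 = +1.
v=2: v_2(a)=1, v_2(b)=-1; units ≡ 7, 3 (mod 8); ε·ε+αω+βω = 1·1+1·1+-1·0 ≡ 0  ⇒  (a,b)_2 = +1.
v=11: a=11^-2·(≡8), b=11^1·(≡5) mod 11; (8|11)=-1, (5|11)=+1; (−1)^{-2·1·5}·(-1)^1·(+1)^-2 = -1.
v=7: a=7^1·(≡3), b=7^1·(≡2) mod 7; (3|7)=-1, (2|7)=+1; (−1)^{1·1·3}·(-1)^1·(+1)^1 = +1.
Ram(-210, 2310) = {3, 11}; no ℚ_3-point on the conic.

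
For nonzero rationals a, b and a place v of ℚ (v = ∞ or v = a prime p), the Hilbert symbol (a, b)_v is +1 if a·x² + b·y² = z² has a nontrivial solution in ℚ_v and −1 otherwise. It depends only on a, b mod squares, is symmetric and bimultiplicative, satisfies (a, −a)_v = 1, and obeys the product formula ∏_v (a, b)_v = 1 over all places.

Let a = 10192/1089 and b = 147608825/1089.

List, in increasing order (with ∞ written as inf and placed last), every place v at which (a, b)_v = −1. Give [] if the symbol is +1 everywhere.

[13, 31]

(a, b) ≡ (13, 713) mod (ℚ^×)²; places V = {2, 3, 5, 7, 11, 13, 23, 31, ∞}.
(a,b)_7: α=2, u≡3; β=2, v≡6 (mod 7); (3|7)=-1, (6|7)=-1; sign (−1)^0·-1^2·-1^2 = +1.
(a,b)_∞: sgn(13)=+, sgn(713)=+, so +1.
(a,b)_5: α=0, u≡3; β=2, v≡2 (mod 5); (3|5)=-1, (2|5)=-1; sign (−1)^0·-1^2·-1^0 = +1.
(a,b)_31: α=0, u≡6; β=1, v≡17 (mod 31); (6|31)=-1, (17|31)=-1; sign (−1)^0·-1^1·-1^0 = -1.
(a,b)_2: α=4, β=0; u≡5, v≡1 (mod 8); ε(u)ε(v)=0·0, αω(v)=4·0, βω(u)=0·1; sum ≡ 0  ⇒  +1.
(a,b)_13: α=1, u≡3; β=2, v≡2 (mod 13); (3|13)=+1, (2|13)=-1; sign (−1)^0·+1^2·-1^1 = -1.
(a,b)_23: α=0, u≡9; β=1, v≡2 (mod 23); (9|23)=+1, (2|23)=+1; sign (−1)^0·+1^1·+1^0 = +1.
(a,b)_3: α=-2, u≡1; β=-2, v≡2 (mod 3); (1|3)=+1, (2|3)=-1; sign (−1)^0·+1^-2·-1^-2 = +1.
(a,b)_11: α=-2, u≡8; β=-2, v≡5 (mod 11); (8|11)=-1, (5|11)=+1; sign (−1)^0·-1^-2·+1^-2 = +1.
(13, 713 / ℚ) ramifies at {13, 31}: a division algebra.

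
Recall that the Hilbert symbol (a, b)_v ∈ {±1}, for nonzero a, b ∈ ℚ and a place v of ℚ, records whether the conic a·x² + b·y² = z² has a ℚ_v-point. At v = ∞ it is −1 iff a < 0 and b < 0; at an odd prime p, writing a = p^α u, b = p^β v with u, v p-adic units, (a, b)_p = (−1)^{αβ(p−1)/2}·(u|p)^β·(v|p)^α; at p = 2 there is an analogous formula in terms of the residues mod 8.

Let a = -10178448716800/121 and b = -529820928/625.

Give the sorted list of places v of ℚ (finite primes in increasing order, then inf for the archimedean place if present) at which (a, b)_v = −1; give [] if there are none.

[2, inf]

(a, b) ≡ (-133, -13) mod (ℚ^×)²; places V = {2, 3, 5, 7, 11, 13, 19, ∞}.
(a,b)_7: α=3, u≡4; β=2, v≡2 (mod 7); (4|7)=+1, (2|7)=+1; sign (−1)^0·+1^2·+1^3 = +1.
(a,b)_∞: sgn(-133)=−, sgn(-13)=−, so -1.
(a,b)_5: α=2, u≡3; β=-4, v≡2 (mod 5); (3|5)=-1, (2|5)=-1; sign (−1)^0·-1^-4·-1^2 = +1.
(a,b)_13: α=2, u≡9; β=1, v≡12 (mod 13); (9|13)=+1, (12|13)=+1; sign (−1)^0·+1^1·+1^2 = +1.
(a,b)_11: α=-2, u≡10; β=0, v≡5 (mod 11); (10|11)=-1, (5|11)=+1; sign (−1)^0·-1^0·+1^-2 = +1.
(a,b)_19: α=3, u≡2; β=2, v≡6 (mod 19); (2|19)=-1, (6|19)=+1; sign (−1)^0·-1^2·+1^3 = +1.
(a,b)_3: α=0, u≡2; β=2, v≡2 (mod 3); (2|3)=-1, (2|3)=-1; sign (−1)^0·-1^2·-1^0 = +1.
(a,b)_2: α=10, β=8; u≡3, v≡3 (mod 8); ε(u)ε(v)=1·1, αω(v)=10·1, βω(u)=8·1; sum ≡ 1  ⇒  -1.
(-133, -13 / ℚ) ramifies at {2, ∞}: a division algebra.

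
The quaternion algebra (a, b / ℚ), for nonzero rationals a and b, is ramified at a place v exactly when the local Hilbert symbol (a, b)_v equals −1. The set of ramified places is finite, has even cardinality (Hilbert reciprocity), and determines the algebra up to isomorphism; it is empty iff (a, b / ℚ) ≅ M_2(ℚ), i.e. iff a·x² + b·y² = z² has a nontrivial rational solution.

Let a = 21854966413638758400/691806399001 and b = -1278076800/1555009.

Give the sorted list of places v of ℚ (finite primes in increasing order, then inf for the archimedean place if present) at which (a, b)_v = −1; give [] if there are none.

Mod squares: a ≡ 39, b ≡ -16302. Check v ∈ {∞, 2, 3, 5, 7, 11, 13, 19, 23, 29, 41, 43}.
v=23: a=23^-2·(≡18), b=23^0·(≡17) mod 23; (18|23)=+1, (17|23)=-1; (−1)^{-2·0·11}·(+1)^0·(-1)^-2 = +1.
v=∞: 39 > 0 and -16302 < 0  ⇒  (a,b)_∞ = +1.
v=11: a=11^2·(≡10), b=11^1·(≡4) mod 11; (10|11)=-1, (4|11)=+1; (−1)^{2·1·5}·(-1)^1·(+1)^2 = -1.
v=2: v_2(a)=12, v_2(b)=7; units ≡ 7, 1 (mod 8); ε·ε+αω+βω = 1·0+12·0+7·0 ≡ 0  ⇒  (a,b)_2 = +1.
v=3: a=3^3·(≡1), b=3^1·(≡2) mod 3; (1|3)=+1, (2|3)=-1; (−1)^{3·1·1}·(+1)^1·(-1)^3 = +1.
v=29: a=29^-4·(≡11), b=29^-2·(≡24) mod 29; (11|29)=-1, (24|29)=+1; (−1)^{-4·-2·14}·(-1)^-2·(+1)^-4 = +1.
v=7: a=7^2·(≡1), b=7^2·(≡4) mod 7; (1|7)=+1, (4|7)=+1; (−1)^{2·2·3}·(+1)^2·(+1)^2 = +1.
v=5: a=5^2·(≡1), b=5^2·(≡2) mod 5; (1|5)=+1, (2|5)=-1; (−1)^{2·2·2}·(+1)^2·(-1)^2 = +1.
v=13: a=13^3·(≡4), b=13^1·(≡5) mod 13; (4|13)=+1, (5|13)=-1; (−1)^{3·1·6}·(+1)^1·(-1)^3 = -1.
v=41: a=41^2·(≡25), b=41^0·(≡23) mod 41; (25|41)=+1, (23|41)=+1; (−1)^{2·0·20}·(+1)^0·(+1)^2 = +1.
v=43: a=43^-2·(≡20), b=43^-2·(≡21) mod 43; (20|43)=-1, (21|43)=+1; (−1)^{-2·-2·21}·(-1)^-2·(+1)^-2 = +1.
v=19: a=19^2·(≡4), b=19^1·(≡7) mod 19; (4|19)=+1, (7|19)=+1; (−1)^{2·1·9}·(+1)^1·(+1)^2 = +1.
Ram(39, -16302) = {11, 13}; no ℚ_11-point on the conic.

[11, 13]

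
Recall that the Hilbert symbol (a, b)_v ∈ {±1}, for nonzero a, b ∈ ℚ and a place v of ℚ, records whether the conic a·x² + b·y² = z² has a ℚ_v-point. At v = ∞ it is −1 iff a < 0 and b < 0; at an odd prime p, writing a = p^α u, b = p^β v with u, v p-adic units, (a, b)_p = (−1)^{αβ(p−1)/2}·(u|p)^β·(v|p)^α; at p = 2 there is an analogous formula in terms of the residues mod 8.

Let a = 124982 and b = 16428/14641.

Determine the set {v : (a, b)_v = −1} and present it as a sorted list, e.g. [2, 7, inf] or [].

[3, 19]

Mod squares: a ≡ 124982, b ≡ 3. Check v ∈ {∞, 2, 3, 11, 13, 19, 23, 37}.
v=∞: 124982 > 0 and 3 > 0  ⇒  (a,b)_∞ = +1.
v=19: a=19^1·(≡4), b=19^0·(≡8) mod 19; (4|19)=+1, (8|19)=-1; (−1)^{1·0·9}·(+1)^0·(-1)^1 = -1.
v=3: a=3^0·(≡2), b=3^1·(≡1) mod 3; (2|3)=-1, (1|3)=+1; (−1)^{0·1·1}·(-1)^1·(+1)^0 = -1.
v=13: a=13^1·(≡7), b=13^0·(≡3) mod 13; (7|13)=-1, (3|13)=+1; (−1)^{1·0·6}·(-1)^0·(+1)^1 = +1.
v=2: v_2(a)=1, v_2(b)=2; units ≡ 3, 3 (mod 8); ε·ε+αω+βω = 1·1+1·1+2·1 ≡ 0  ⇒  (a,b)_2 = +1.
v=23: a=23^1·(≡6), b=23^0·(≡4) mod 23; (6|23)=+1, (4|23)=+1; (−1)^{1·0·11}·(+1)^0·(+1)^1 = +1.
v=37: a=37^0·(≡33), b=37^2·(≡9) mod 37; (33|37)=+1, (9|37)=+1; (−1)^{0·2·18}·(+1)^2·(+1)^0 = +1.
v=11: a=11^1·(≡10), b=11^-4·(≡5) mod 11; (10|11)=-1, (5|11)=+1; (−1)^{1·-4·5}·(-1)^-4·(+1)^1 = +1.
|Ram(124982, 3)| = 2, even; anisotropic at {3, 19}.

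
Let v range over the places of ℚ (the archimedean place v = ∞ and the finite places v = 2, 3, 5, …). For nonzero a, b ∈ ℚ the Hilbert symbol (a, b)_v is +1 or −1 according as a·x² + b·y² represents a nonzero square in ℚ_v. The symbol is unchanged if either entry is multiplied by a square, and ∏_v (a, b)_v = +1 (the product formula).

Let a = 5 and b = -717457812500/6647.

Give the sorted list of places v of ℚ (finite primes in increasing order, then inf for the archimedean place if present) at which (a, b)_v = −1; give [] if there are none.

[13, 23]

(a, b) ≡ (5, -62491) mod (ℚ^×)²; places V = {2, 5, 11, 13, 17, 19, 23, ∞}.
(a,b)_2: α=0, β=2; u≡5, v≡5 (mod 8); ε(u)ε(v)=0·0, αω(v)=0·1, βω(u)=2·1; sum ≡ 0  ⇒  +1.
(a,b)_17: α=0, u≡5; β=-2, v≡2 (mod 17); (5|17)=-1, (2|17)=+1; sign (−1)^0·-1^-2·+1^0 = +1.
(a,b)_19: α=0, u≡5; β=1, v≡1 (mod 19); (5|19)=+1, (1|19)=+1; sign (−1)^0·+1^1·+1^0 = +1.
(a,b)_5: α=1, u≡1; β=8, v≡4 (mod 5); (1|5)=+1, (4|5)=+1; sign (−1)^0·+1^8·+1^1 = +1.
(a,b)_11: α=0, u≡5; β=1, v≡7 (mod 11); (5|11)=+1, (7|11)=-1; sign (−1)^0·+1^1·-1^0 = +1.
(a,b)_13: α=0, u≡5; β=3, v≡12 (mod 13); (5|13)=-1, (12|13)=+1; sign (−1)^0·-1^3·+1^0 = -1.
(a,b)_23: α=0, u≡5; β=-1, v≡11 (mod 23); (5|23)=-1, (11|23)=-1; sign (−1)^0·-1^-1·-1^0 = -1.
(a,b)_∞: sgn(5)=+, sgn(-62491)=−, so +1.
(5, -62491 / ℚ) ramifies at {13, 23}: a division algebra.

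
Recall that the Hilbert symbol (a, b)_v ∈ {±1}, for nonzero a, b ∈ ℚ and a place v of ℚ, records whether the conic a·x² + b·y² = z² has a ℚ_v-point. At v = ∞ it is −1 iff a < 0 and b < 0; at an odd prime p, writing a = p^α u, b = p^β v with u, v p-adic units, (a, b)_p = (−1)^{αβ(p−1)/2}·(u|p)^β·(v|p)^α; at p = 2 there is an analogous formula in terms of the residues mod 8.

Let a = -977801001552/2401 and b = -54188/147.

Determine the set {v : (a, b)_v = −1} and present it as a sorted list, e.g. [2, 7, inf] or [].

(a, b) ≡ (-37, -40641) mod (ℚ^×)²; places V = {2, 3, 7, 19, 23, 31, 37, ∞}.
(a,b)_31: α=2, u≡7; β=1, v≡17 (mod 31); (7|31)=+1, (17|31)=-1; sign (−1)^0·+1^1·-1^2 = +1.
(a,b)_7: α=-4, u≡3; β=-2, v≡2 (mod 7); (3|7)=-1, (2|7)=+1; sign (−1)^0·-1^-2·+1^-4 = +1.
(a,b)_∞: sgn(-37)=−, sgn(-40641)=−, so -1.
(a,b)_2: α=4, β=2; u≡3, v≡7 (mod 8); ε(u)ε(v)=1·1, αω(v)=4·0, βω(u)=2·1; sum ≡ 1  ⇒  -1.
(a,b)_3: α=2, u≡2; β=-1, v≡1 (mod 3); (2|3)=-1, (1|3)=+1; sign (−1)^0·-1^-1·+1^2 = -1.
(a,b)_37: α=1, u≡12; β=0, v≡20 (mod 37); (12|37)=+1, (20|37)=-1; sign (−1)^0·+1^0·-1^1 = -1.
(a,b)_23: α=2, u≡3; β=1, v≡4 (mod 23); (3|23)=+1, (4|23)=+1; sign (−1)^0·+1^1·+1^2 = +1.
(a,b)_19: α=2, u≡16; β=1, v≡8 (mod 19); (16|19)=+1, (8|19)=-1; sign (−1)^0·+1^1·-1^2 = +1.
(-37, -40641 / ℚ) ramifies at {2, 3, 37, ∞}: a division algebra.

[2, 3, 37, inf]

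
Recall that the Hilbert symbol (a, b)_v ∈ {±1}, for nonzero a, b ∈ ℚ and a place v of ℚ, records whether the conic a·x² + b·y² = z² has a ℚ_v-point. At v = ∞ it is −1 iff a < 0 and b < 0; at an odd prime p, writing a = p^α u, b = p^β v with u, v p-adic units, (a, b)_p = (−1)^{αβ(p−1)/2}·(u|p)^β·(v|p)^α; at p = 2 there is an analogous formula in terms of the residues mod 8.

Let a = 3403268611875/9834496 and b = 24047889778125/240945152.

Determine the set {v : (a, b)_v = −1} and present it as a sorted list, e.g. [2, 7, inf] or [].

(a, b) ≡ (19, 10) mod (ℚ^×)²; places V = {2, 3, 5, 7, 11, 19, ∞}.
(a,b)_2: α=-12, β=-11; u≡3, v≡5 (mod 8); ε(u)ε(v)=1·0, αω(v)=-12·1, βω(u)=-11·1; sum ≡ 1  ⇒  -1.
(a,b)_∞: sgn(19)=+, sgn(10)=+, so +1.
(a,b)_7: α=-4, u≡6; β=-6, v≡6 (mod 7); (6|7)=-1, (6|7)=-1; sign (−1)^0·-1^-6·-1^-4 = +1.
(a,b)_11: α=2, u≡6; β=0, v≡6 (mod 11); (6|11)=-1, (6|11)=-1; sign (−1)^0·-1^0·-1^2 = +1.
(a,b)_5: α=4, u≡4; β=5, v≡2 (mod 5); (4|5)=+1, (2|5)=-1; sign (−1)^0·+1^5·-1^4 = +1.
(a,b)_19: α=3, u≡11; β=4, v≡2 (mod 19); (11|19)=+1, (2|19)=-1; sign (−1)^0·+1^4·-1^3 = -1.
(a,b)_3: α=8, u≡1; β=10, v≡1 (mod 3); (1|3)=+1, (1|3)=+1; sign (−1)^0·+1^10·+1^8 = +1.
Ram(19, 10) = {2, 19}; no ℚ_2-point on the conic.

[2, 19]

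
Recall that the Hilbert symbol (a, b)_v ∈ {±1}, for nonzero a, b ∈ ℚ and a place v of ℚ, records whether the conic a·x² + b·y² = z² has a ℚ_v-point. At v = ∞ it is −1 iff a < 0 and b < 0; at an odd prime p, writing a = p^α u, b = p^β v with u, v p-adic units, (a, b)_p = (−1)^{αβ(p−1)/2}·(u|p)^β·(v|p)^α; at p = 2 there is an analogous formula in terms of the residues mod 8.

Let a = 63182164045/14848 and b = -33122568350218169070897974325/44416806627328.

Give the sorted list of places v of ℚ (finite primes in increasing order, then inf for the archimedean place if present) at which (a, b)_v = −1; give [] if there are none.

[11, 13]

(a, b) ≡ (290290, -4466) mod (ℚ^×)²; places V = {2, 3, 5, 7, 11, 13, 17, 19, 23, 29, 41, ∞}.
(a,b)_5: α=1, u≡3; β=2, v≡4 (mod 5); (3|5)=-1, (4|5)=+1; sign (−1)^0·-1^2·+1^1 = +1.
(a,b)_23: α=0, u≡10; β=-2, v≡15 (mod 23); (10|23)=-1, (15|23)=-1; sign (−1)^0·-1^-2·-1^0 = +1.
(a,b)_17: α=2, u≡8; β=4, v≡6 (mod 17); (8|17)=+1, (6|17)=-1; sign (−1)^0·+1^4·-1^2 = +1.
(a,b)_3: α=0, u≡1; β=8, v≡1 (mod 3); (1|3)=+1, (1|3)=+1; sign (−1)^0·+1^8·+1^0 = +1.
(a,b)_19: α=2, u≡8; β=2, v≡14 (mod 19); (8|19)=-1, (14|19)=-1; sign (−1)^0·-1^2·-1^2 = +1.
(a,b)_7: α=1, u≡2; β=5, v≡6 (mod 7); (2|7)=+1, (6|7)=-1; sign (−1)^1·+1^5·-1^1 = +1.
(a,b)_13: α=1, u≡12; β=2, v≡8 (mod 13); (12|13)=+1, (8|13)=-1; sign (−1)^0·+1^2·-1^1 = -1.
(a,b)_29: α=-1, u≡9; β=-3, v≡24 (mod 29); (9|29)=+1, (24|29)=+1; sign (−1)^0·+1^-3·+1^-1 = +1.
(a,b)_2: α=-9, β=-11; u≡1, v≡7 (mod 8); ε(u)ε(v)=0·1, αω(v)=-9·0, βω(u)=-11·0; sum ≡ 0  ⇒  +1.
(a,b)_41: α=0, u≡16; β=-2, v≡7 (mod 41); (16|41)=+1, (7|41)=-1; sign (−1)^0·+1^-2·-1^0 = +1.
(a,b)_∞: sgn(290290)=+, sgn(-4466)=−, so +1.
(a,b)_11: α=3, u≡1; β=9, v≡3 (mod 11); (1|11)=+1, (3|11)=+1; sign (−1)^1·+1^9·+1^3 = -1.
|Ram(290290, -4466)| = 2, even; anisotropic at {11, 13}.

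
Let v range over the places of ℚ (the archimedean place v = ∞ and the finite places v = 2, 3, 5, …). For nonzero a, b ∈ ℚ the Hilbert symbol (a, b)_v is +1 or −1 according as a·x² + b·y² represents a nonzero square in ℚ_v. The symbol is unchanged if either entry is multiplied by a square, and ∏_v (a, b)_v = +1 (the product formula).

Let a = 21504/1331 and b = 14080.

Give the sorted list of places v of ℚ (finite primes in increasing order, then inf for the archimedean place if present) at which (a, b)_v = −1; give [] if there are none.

[2, 7]

Mod squares: a ≡ 231, b ≡ 55. Check v ∈ {∞, 2, 3, 5, 7, 11}.
v=2: v_2(a)=10, v_2(b)=8; units ≡ 7, 7 (mod 8); ε·ε+αω+βω = 1·1+10·0+8·0 ≡ 1  ⇒  (a,b)_2 = -1.
v=∞: 231 > 0 and 55 > 0  ⇒  (a,b)_∞ = +1.
v=5: a=5^0·(≡4), b=5^1·(≡1) mod 5; (4|5)=+1, (1|5)=+1; (−1)^{0·1·2}·(+1)^1·(+1)^0 = +1.
v=11: a=11^-3·(≡10), b=11^1·(≡4) mod 11; (10|11)=-1, (4|11)=+1; (−1)^{-3·1·5}·(-1)^1·(+1)^-3 = +1.
v=7: a=7^1·(≡6), b=7^0·(≡3) mod 7; (6|7)=-1, (3|7)=-1; (−1)^{1·0·3}·(-1)^0·(-1)^1 = -1.
v=3: a=3^1·(≡2), b=3^0·(≡1) mod 3; (2|3)=-1, (1|3)=+1; (−1)^{1·0·1}·(-1)^0·(+1)^1 = +1.
|Ram(231, 55)| = 2, even; anisotropic at {2, 7}.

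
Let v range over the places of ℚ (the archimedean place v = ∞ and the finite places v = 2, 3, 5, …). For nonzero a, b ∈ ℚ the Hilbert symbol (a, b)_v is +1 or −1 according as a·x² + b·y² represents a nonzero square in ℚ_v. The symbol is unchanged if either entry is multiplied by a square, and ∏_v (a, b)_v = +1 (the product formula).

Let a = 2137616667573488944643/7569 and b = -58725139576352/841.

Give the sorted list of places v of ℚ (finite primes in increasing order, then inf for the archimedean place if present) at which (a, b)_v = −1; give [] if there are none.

(a, b) ≡ (1212083, -2) mod (ℚ^×)²; places V = {2, 3, 17, 19, 29, 31, 37, 41, 47, ∞}.
(a,b)_29: α=-2, u≡9; β=-2, v≡10 (mod 29); (9|29)=+1, (10|29)=-1; sign (−1)^0·+1^-2·-1^-2 = +1.
(a,b)_47: α=3, u≡29; β=2, v≡38 (mod 47); (29|47)=-1, (38|47)=-1; sign (−1)^0·-1^2·-1^3 = -1.
(a,b)_2: α=0, β=5; u≡3, v≡7 (mod 8); ε(u)ε(v)=1·1, αω(v)=0·0, βω(u)=5·1; sum ≡ 0  ⇒  +1.
(a,b)_31: α=2, u≡25; β=0, v≡26 (mod 31); (25|31)=+1, (26|31)=-1; sign (−1)^0·+1^0·-1^2 = +1.
(a,b)_∞: sgn(1212083)=+, sgn(-2)=−, so +1.
(a,b)_37: α=3, u≡17; β=2, v≡22 (mod 37); (17|37)=-1, (22|37)=-1; sign (−1)^0·-1^2·-1^3 = -1.
(a,b)_19: α=2, u≡5; β=2, v≡16 (mod 19); (5|19)=+1, (16|19)=+1; sign (−1)^0·+1^2·+1^2 = +1.
(a,b)_17: α=1, u≡9; β=0, v≡1 (mod 17); (9|17)=+1, (1|17)=+1; sign (−1)^0·+1^0·+1^1 = +1.
(a,b)_41: α=3, u≡36; β=2, v≡40 (mod 41); (36|41)=+1, (40|41)=+1; sign (−1)^0·+1^2·+1^3 = +1.
(a,b)_3: α=-2, u≡2; β=0, v≡1 (mod 3); (2|3)=-1, (1|3)=+1; sign (−1)^0·-1^0·+1^-2 = +1.
|Ram(1212083, -2)| = 2, even; anisotropic at {37, 47}.

[37, 47]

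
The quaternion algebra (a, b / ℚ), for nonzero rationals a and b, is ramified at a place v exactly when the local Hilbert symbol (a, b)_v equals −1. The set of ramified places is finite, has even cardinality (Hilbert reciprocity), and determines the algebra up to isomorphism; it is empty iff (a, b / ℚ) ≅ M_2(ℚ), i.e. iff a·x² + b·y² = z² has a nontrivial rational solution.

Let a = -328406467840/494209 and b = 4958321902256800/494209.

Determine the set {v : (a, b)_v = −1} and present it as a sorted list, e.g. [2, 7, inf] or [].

[2, 5, 11, 29]

(a, b) ≡ (-36685, 8602) mod (ℚ^×)²; places V = {2, 5, 7, 11, 17, 19, 23, 29, 37, ∞}.
(a,b)_19: α=-2, u≡1; β=-2, v≡14 (mod 19); (1|19)=+1, (14|19)=-1; sign (−1)^0·+1^-2·-1^-2 = +1.
(a,b)_2: α=8, β=5; u≡3, v≡5 (mod 8); ε(u)ε(v)=1·0, αω(v)=8·1, βω(u)=5·1; sum ≡ 1  ⇒  -1.
(a,b)_11: α=3, u≡4; β=3, v≡3 (mod 11); (4|11)=+1, (3|11)=+1; sign (−1)^1·+1^3·+1^3 = -1.
(a,b)_5: α=1, u≡3; β=2, v≡3 (mod 5); (3|5)=-1, (3|5)=-1; sign (−1)^0·-1^2·-1^1 = -1.
(a,b)_37: α=-2, u≡13; β=-2, v≡14 (mod 37); (13|37)=-1, (14|37)=-1; sign (−1)^0·-1^-2·-1^-2 = +1.
(a,b)_17: α=2, u≡1; β=3, v≡15 (mod 17); (1|17)=+1, (15|17)=+1; sign (−1)^0·+1^3·+1^2 = +1.
(a,b)_29: α=1, u≡21; β=2, v≡18 (mod 29); (21|29)=-1, (18|29)=-1; sign (−1)^0·-1^2·-1^1 = -1.
(a,b)_∞: sgn(-36685)=−, sgn(8602)=+, so +1.
(a,b)_23: α=1, u≡19; β=1, v≡6 (mod 23); (19|23)=-1, (6|23)=+1; sign (−1)^1·-1^1·+1^1 = +1.
(a,b)_7: α=0, u≡2; β=2, v≡5 (mod 7); (2|7)=+1, (5|7)=-1; sign (−1)^0·+1^2·-1^0 = +1.
Ram(-36685, 8602) = {2, 5, 11, 29}; no ℚ_2-point on the conic.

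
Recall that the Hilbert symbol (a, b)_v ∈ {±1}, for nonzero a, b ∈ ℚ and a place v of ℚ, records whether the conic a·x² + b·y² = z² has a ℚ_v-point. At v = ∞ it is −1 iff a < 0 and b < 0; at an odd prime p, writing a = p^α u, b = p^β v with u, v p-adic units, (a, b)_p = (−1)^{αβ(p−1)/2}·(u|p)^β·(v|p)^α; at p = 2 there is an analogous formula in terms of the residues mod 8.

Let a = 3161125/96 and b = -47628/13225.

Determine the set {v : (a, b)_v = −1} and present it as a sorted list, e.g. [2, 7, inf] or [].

[2, 3, 5, 11]

(a, b) ≡ (6270, -3) mod (ℚ^×)²; places V = {2, 3, 5, 7, 11, 19, 23, ∞}.
(a,b)_2: α=-5, β=2; u≡7, v≡5 (mod 8); ε(u)ε(v)=1·0, αω(v)=-5·1, βω(u)=2·0; sum ≡ 1  ⇒  -1.
(a,b)_19: α=1, u≡11; β=0, v≡5 (mod 19); (11|19)=+1, (5|19)=+1; sign (−1)^0·+1^0·+1^1 = +1.
(a,b)_∞: sgn(6270)=+, sgn(-3)=−, so +1.
(a,b)_7: α=0, u≡6; β=2, v≡4 (mod 7); (6|7)=-1, (4|7)=+1; sign (−1)^0·-1^2·+1^0 = +1.
(a,b)_3: α=-1, u≡2; β=5, v≡2 (mod 3); (2|3)=-1, (2|3)=-1; sign (−1)^1·-1^5·-1^-1 = -1.
(a,b)_23: α=0, u≡7; β=-2, v≡14 (mod 23); (7|23)=-1, (14|23)=-1; sign (−1)^0·-1^-2·-1^0 = +1.
(a,b)_5: α=3, u≡4; β=-2, v≡3 (mod 5); (4|5)=+1, (3|5)=-1; sign (−1)^0·+1^-2·-1^3 = -1.
(a,b)_11: α=3, u≡4; β=0, v≡8 (mod 11); (4|11)=+1, (8|11)=-1; sign (−1)^0·+1^0·-1^3 = -1.
Ram(6270, -3) = {2, 3, 5, 11}; no ℚ_2-point on the conic.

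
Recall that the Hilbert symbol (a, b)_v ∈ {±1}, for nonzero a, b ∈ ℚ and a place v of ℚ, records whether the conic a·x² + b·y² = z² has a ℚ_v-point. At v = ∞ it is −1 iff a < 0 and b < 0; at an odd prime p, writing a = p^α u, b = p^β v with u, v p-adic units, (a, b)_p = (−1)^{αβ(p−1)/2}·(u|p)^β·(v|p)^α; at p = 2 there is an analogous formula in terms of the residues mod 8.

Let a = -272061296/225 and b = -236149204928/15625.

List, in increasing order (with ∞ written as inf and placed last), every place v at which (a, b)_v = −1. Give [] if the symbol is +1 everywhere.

(a, b) ≡ (-17003831, -3689831327) mod (ℚ^×)²; places V = {2, 3, 5, 7, 13, 23, 29, 31, 37, 53, ∞}.
(a,b)_∞: sgn(-17003831)=−, sgn(-3689831327)=−, so -1.
(a,b)_2: α=4, β=6; u≡1, v≡1 (mod 8); ε(u)ε(v)=0·0, αω(v)=4·0, βω(u)=6·0; sum ≡ 0  ⇒  +1.
(a,b)_53: α=1, u≡39; β=1, v≡46 (mod 53); (39|53)=-1, (46|53)=+1; sign (−1)^0·-1^1·+1^1 = -1.
(a,b)_29: α=1, u≡14; β=1, v≡6 (mod 29); (14|29)=-1, (6|29)=+1; sign (−1)^0·-1^1·+1^1 = -1.
(a,b)_7: α=0, u≡4; β=1, v≡6 (mod 7); (4|7)=+1, (6|7)=-1; sign (−1)^0·+1^1·-1^0 = +1.
(a,b)_37: α=1, u≡13; β=1, v≡30 (mod 37); (13|37)=-1, (30|37)=+1; sign (−1)^0·-1^1·+1^1 = -1.
(a,b)_13: α=1, u≡6; β=1, v≡7 (mod 13); (6|13)=-1, (7|13)=-1; sign (−1)^0·-1^1·-1^1 = +1.
(a,b)_31: α=0, u≡20; β=1, v≡16 (mod 31); (20|31)=+1, (16|31)=+1; sign (−1)^0·+1^1·+1^0 = +1.
(a,b)_23: α=1, u≡21; β=1, v≡4 (mod 23); (21|23)=-1, (4|23)=+1; sign (−1)^1·-1^1·+1^1 = +1.
(a,b)_3: α=-2, u≡1; β=0, v≡1 (mod 3); (1|3)=+1, (1|3)=+1; sign (−1)^0·+1^0·+1^-2 = +1.
(a,b)_5: α=-2, u≡1; β=-6, v≡2 (mod 5); (1|5)=+1, (2|5)=-1; sign (−1)^0·+1^-6·-1^-2 = +1.
Ram(-17003831, -3689831327) = {29, 37, 53, ∞}; no ℚ_29-point on the conic.

[29, 37, 53, inf]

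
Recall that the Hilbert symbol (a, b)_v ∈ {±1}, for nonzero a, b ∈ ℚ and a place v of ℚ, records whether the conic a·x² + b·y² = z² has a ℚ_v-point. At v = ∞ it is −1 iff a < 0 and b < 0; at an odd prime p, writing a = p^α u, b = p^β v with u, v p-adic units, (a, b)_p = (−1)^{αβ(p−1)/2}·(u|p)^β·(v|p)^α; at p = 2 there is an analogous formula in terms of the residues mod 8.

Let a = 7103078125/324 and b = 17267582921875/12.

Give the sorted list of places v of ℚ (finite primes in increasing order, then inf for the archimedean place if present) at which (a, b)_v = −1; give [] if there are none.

[11, 13]

Mod squares: a ≡ 13, b ≡ 561. Check v ∈ {∞, 2, 3, 5, 11, 13, 17}.
v=∞: 13 > 0 and 561 > 0  ⇒  (a,b)_∞ = +1.
v=2: v_2(a)=-2, v_2(b)=-2; units ≡ 5, 1 (mod 8); ε·ε+αω+βω = 0·0+-2·0+-2·1 ≡ 0  ⇒  (a,b)_2 = +1.
v=17: a=17^2·(≡1), b=17^3·(≡2) mod 17; (1|17)=+1, (2|17)=+1; (−1)^{2·3·8}·(+1)^3·(+1)^2 = +1.
v=11: a=11^2·(≡6), b=11^3·(≡8) mod 11; (6|11)=-1, (8|11)=-1; (−1)^{2·3·5}·(-1)^3·(-1)^2 = -1.
v=3: a=3^-4·(≡1), b=3^-1·(≡1) mod 3; (1|3)=+1, (1|3)=+1; (−1)^{-4·-1·1}·(+1)^-1·(+1)^-4 = +1.
v=13: a=13^1·(≡12), b=13^2·(≡8) mod 13; (12|13)=+1, (8|13)=-1; (−1)^{1·2·6}·(+1)^2·(-1)^1 = -1.
v=5: a=5^6·(≡3), b=5^6·(≡1) mod 5; (3|5)=-1, (1|5)=+1; (−1)^{6·6·2}·(-1)^6·(+1)^6 = +1.
Ram(13, 561) = {11, 13}; no ℚ_11-point on the conic.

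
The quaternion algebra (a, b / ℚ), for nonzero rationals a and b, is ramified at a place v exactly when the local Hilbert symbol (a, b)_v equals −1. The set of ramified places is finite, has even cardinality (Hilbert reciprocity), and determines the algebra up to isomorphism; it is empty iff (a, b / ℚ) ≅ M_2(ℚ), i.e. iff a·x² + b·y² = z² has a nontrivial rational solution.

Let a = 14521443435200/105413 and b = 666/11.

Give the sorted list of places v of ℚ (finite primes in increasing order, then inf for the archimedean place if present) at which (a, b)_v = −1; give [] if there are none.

[2, 11, 29, 37, 41, 47]

(a, b) ≡ (4302991, 814) mod (ℚ^×)²; places V = {2, 3, 5, 7, 11, 13, 29, 31, 37, 41, 47, ∞}.
(a,b)_7: α=-1, u≡1; β=0, v≡2 (mod 7); (1|7)=+1, (2|7)=+1; sign (−1)^0·+1^0·+1^-1 = +1.
(a,b)_47: α=1, u≡10; β=0, v≡5 (mod 47); (10|47)=-1, (5|47)=-1; sign (−1)^0·-1^0·-1^1 = -1.
(a,b)_11: α=-1, u≡10; β=-1, v≡6 (mod 11); (10|11)=-1, (6|11)=-1; sign (−1)^1·-1^-1·-1^-1 = -1.
(a,b)_41: α=1, u≡40; β=0, v≡27 (mod 41); (40|41)=+1, (27|41)=-1; sign (−1)^0·+1^0·-1^1 = -1.
(a,b)_5: α=2, u≡1; β=0, v≡1 (mod 5); (1|5)=+1, (1|5)=+1; sign (−1)^0·+1^0·+1^2 = +1.
(a,b)_29: α=1, u≡12; β=0, v≡21 (mod 29); (12|29)=-1, (21|29)=-1; sign (−1)^0·-1^0·-1^1 = -1.
(a,b)_31: α=2, u≡10; β=0, v≡7 (mod 31); (10|31)=+1, (7|31)=+1; sign (−1)^0·+1^0·+1^2 = +1.
(a,b)_37: α=-2, u≡32; β=1, v≡5 (mod 37); (32|37)=-1, (5|37)=-1; sign (−1)^0·-1^1·-1^-2 = -1.
(a,b)_2: α=6, β=1; u≡7, v≡7 (mod 8); ε(u)ε(v)=1·1, αω(v)=6·0, βω(u)=1·0; sum ≡ 1  ⇒  -1.
(a,b)_∞: sgn(4302991)=+, sgn(814)=+, so +1.
(a,b)_13: α=2, u≡12; β=0, v≡5 (mod 13); (12|13)=+1, (5|13)=-1; sign (−1)^0·+1^0·-1^2 = +1.
(a,b)_3: α=0, u≡1; β=2, v≡1 (mod 3); (1|3)=+1, (1|3)=+1; sign (−1)^0·+1^2·+1^0 = +1.
(4302991, 814 / ℚ) ramifies at {2, 11, 29, 37, 41, 47}: a division algebra.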